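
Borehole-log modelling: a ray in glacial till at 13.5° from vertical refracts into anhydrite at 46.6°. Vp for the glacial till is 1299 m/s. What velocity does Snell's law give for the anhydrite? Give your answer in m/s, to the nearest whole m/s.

Snell's law: sin 13.5°/V₁ = sin 46.6°/V₂.
V₂ = V₁·sin 46.6°/sin 13.5° = 1299 × 3.1124 = 4043.00 m/s.

4043 m/s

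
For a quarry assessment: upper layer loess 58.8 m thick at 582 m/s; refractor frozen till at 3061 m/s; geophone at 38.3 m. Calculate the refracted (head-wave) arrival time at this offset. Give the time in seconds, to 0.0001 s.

0.2109 s

t = x/V₂ + 2h·√(V₂²−V₁²)/(V₁V₂).
√(V₂²−V₁²) = √(3061²−582²) = 3005.2 m/s; delay term = 2·58.8·3005.2/(582·3061) = 0.19838 s.
t = 38.3/3061 + 0.19838 = 0.21089 s.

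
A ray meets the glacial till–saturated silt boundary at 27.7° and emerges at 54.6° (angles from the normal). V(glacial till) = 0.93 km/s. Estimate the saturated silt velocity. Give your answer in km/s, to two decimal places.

1.63 km/s

sin 27.7° = 0.4648; sin 54.6° = 0.8151.
V₂ = V₁·(sin θ₂/sin θ₁) = 0.93·(0.8151/0.4648) = 1.63 km/s.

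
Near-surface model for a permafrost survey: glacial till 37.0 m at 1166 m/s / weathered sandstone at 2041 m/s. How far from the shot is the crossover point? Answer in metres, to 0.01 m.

141.67 m

θ_c = arcsin(1166/2041) = 34.84°, so cos θ_c = 0.8207 and tᵢ = 2h cos θ_c/V₁ = 0.0521 s.
At crossover x/V₁ = x/V₂ + tᵢ ⇒ x = tᵢ/(1/V₁ − 1/V₂) = 0.05209/(8.5763e-04 − 4.8996e-04) = 141.67 m.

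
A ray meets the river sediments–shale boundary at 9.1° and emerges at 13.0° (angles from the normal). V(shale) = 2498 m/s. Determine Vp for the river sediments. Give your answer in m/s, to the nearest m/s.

sin 9.1° = 0.1582; sin 13.0° = 0.2250.
V₁ = V₂·(sin θ₁/sin θ₂) = 2498·(0.1582/0.2250) = 1756.29 m/s.

1756 m/s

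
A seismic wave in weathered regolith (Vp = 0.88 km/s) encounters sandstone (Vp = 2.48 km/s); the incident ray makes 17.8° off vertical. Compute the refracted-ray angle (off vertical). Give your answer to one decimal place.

Snell's law: sin θ₂ = (V₂/V₁)·sin θ₁ = (2.48/0.88)·sin 17.8° = 0.8615.
θ₂ = arcsin 0.8615 = 59.49° from the normal.

59.5°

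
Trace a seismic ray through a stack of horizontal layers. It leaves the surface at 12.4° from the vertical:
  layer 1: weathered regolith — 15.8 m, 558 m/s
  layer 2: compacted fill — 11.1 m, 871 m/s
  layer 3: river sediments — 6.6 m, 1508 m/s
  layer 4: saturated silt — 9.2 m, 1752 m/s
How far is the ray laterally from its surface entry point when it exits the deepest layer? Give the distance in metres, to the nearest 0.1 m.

Apply Snell's law at each interface; in layer i the horizontal offset is hᵢ·tan θᵢ.
Layer 1: θ = 12.40°; offset = 15.8·tan 12.40° = 3.474 m.
Layer 2: sin θ = 871·sin 12.4°/558 = 0.3352, θ = 19.58°; offset = 11.1·tan 19.58° = 3.949 m.
Layer 3: sin θ = 1508·sin 12.4°/558 = 0.5803, θ = 35.47°; offset = 6.6·tan 35.47° = 4.703 m.
Layer 4: sin θ = 1752·sin 12.4°/558 = 0.6742, θ = 42.39°; offset = 9.2·tan 42.39° = 8.399 m.
Summing the layer offsets gives 20.525 m.

20.5 m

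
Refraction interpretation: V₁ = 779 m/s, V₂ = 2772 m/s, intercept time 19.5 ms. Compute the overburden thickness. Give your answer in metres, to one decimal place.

7.9 m

h = tᵢ·V₁·V₂ / (2·√(V₂²−V₁²)).
√(V₂²−V₁²) = √(2772² − 779²) = 2660.3 m/s.
h = 0.0195 s × 779 × 2772 / (2 × 2660.3) = 7.91 m.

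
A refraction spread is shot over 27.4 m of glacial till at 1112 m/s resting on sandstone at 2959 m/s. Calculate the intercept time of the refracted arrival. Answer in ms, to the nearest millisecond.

tᵢ = 2h·√(V₂²−V₁²)/(V₁V₂).
√(V₂²−V₁²) = √(2959²−1112²) = 2742.1 m/s.
tᵢ = 2·27.4·2742.1/(1112·2959) = 0.04567 s.

46 ms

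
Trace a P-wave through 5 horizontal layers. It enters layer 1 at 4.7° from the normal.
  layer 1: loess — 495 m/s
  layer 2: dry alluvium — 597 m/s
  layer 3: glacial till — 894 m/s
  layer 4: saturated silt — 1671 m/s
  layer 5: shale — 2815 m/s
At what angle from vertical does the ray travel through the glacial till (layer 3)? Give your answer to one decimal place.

Snell's law across each interface conserves sin θ / V, so sin θ_3 = V_3·sin θ₁/V₁.
sin θ_3 = 894 × sin 4.7° / 495 = 0.1480.
θ_3 = 8.51° from the vertical.

8.5°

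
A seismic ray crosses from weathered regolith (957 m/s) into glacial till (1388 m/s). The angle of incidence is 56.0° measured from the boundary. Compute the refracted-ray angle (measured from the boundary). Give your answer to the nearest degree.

36°

Angle from the normal: 90° − 56.0° = 34.0°.
sin θ₁/V₁ = sin θ₂/V₂ ⇒ sin θ₂ = 1388·sin 34.0°/957 = 1388·0.5592/957 = 0.8110.
θ₂ = arcsin 0.8110 = 54.20° from the normal.
From the interface: 90° − 54.20° = 35.80°.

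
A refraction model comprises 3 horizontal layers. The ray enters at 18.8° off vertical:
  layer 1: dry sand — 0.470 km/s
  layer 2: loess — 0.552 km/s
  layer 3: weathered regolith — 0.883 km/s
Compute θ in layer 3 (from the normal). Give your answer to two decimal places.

37.26°

Snell's law across each interface conserves sin θ / V, so sin θ_3 = V_3·sin θ₁/V₁.
sin θ_3 = 0.883 × sin 18.8° / 0.470 = 0.6054.
θ_3 = 37.26° from the vertical.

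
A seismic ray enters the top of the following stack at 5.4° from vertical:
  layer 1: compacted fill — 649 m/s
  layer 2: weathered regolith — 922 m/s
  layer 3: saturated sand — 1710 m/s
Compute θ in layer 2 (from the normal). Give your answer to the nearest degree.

8°

Snell's law across each interface conserves sin θ / V, so sin θ_2 = V_2·sin θ₁/V₁.
sin θ_2 = 922 × sin 5.4° / 649 = 0.1337.
θ_2 = 7.68° from the vertical.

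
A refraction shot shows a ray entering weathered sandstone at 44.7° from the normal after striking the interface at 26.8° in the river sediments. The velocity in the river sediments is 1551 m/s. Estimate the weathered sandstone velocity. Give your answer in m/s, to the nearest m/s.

2420 m/s

sin 26.8° = 0.4509; sin 44.7° = 0.7034.
V₂ = V₁·(sin θ₂/sin θ₁) = 1551·(0.7034/0.4509) = 2419.65 m/s.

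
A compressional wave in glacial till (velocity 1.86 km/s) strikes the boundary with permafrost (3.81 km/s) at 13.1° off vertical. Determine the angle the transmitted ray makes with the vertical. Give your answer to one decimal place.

27.7°

Snell's law: sin θ₂ = (V₂/V₁)·sin θ₁ = (3.81/1.86)·sin 13.1° = 0.4643.
θ₂ = arcsin 0.4643 = 27.66° from the normal.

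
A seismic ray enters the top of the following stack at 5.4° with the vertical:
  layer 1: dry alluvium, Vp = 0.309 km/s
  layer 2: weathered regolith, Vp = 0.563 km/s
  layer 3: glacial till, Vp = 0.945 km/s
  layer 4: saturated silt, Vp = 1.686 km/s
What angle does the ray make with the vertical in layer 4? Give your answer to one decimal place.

30.9°

Ray parameter p = sin 5.4° / 0.309 = 3.0456e-01 s/km.
sin θ_4 = p·V_4 = 3.0456e-01 × 1.686 = 0.5135.
θ_4 = arcsin 0.5135 = 30.90°.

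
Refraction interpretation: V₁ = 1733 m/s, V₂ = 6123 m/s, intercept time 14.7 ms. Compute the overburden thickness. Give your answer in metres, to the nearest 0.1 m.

θ_c = arcsin(1733/6123) = 16.44°; cos θ_c = 0.9591.
tᵢ = 2h cos θ_c/V₁ ⇒ h = tᵢ·V₁/(2 cos θ_c) = 0.0147·1733/(2·0.9591) = 13.28 m.

13.3 m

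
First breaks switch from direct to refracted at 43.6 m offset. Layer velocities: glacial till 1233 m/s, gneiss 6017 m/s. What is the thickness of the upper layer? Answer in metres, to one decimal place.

h = (x_cross/2)·√((V₂−V₁)/(V₂+V₁)).
(V₂−V₁)/(V₂+V₁) = (6017−1233)/(6017+1233) = 0.6599; √ = 0.8123.
h = (43.6/2)·0.8123 = 17.71 m.

17.7 m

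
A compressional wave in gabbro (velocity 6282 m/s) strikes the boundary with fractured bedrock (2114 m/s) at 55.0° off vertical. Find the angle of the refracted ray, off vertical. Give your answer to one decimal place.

Snell's law: sin θ₂ = (V₂/V₁)·sin θ₁ = (2114/6282)·sin 55.0° = 0.2757.
θ₂ = sin⁻¹(0.2757) = 16.00° (from vertical).

16.0°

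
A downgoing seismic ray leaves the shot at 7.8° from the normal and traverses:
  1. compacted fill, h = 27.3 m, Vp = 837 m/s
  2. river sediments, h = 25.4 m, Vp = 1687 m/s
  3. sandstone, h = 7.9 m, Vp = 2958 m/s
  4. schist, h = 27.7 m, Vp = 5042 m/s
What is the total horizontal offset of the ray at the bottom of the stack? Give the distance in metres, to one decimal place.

Ray parameter p = sin 7.8° / 837 m/s = 1.6215e-04 s/m.
Layer 1: θ = 7.80°; offset = 27.3·tan 7.80° = 3.740 m.
Layer 2: sin θ = p·1687 = 0.2735 → θ = 15.87°; offset = 25.4·tan 15.87° = 7.223 m.
Layer 3: sin θ = p·2958 = 0.4796 → θ = 28.66°; offset = 7.9·tan 28.66° = 4.318 m.
Layer 4: sin θ = p·5042 = 0.8175 → θ = 54.84°; offset = 27.7·tan 54.84° = 39.324 m.
Summing the layer offsets gives 54.605 m.

54.6 m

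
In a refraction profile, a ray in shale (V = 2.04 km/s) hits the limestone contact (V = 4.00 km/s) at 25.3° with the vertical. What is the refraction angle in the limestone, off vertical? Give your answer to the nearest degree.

Snell's law: sin θ₂ = (V₂/V₁)·sin θ₁ = (4.00/2.04)·sin 25.3° = 0.8380.
θ₂ = arcsin 0.8380 = 56.92° from the normal.

57°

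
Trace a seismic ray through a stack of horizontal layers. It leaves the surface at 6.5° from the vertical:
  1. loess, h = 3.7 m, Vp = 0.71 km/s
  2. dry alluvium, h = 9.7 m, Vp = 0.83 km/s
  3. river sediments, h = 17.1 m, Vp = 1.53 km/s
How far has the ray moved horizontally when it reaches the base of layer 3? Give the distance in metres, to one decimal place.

Apply Snell's law at each interface; in layer i the horizontal offset is hᵢ·tan θᵢ.
Layer 1: θ = 6.50°; offset = 3.7·tan 6.50° = 0.422 m.
Layer 2: sin θ = 0.83·sin 6.5°/0.71 = 0.1323, θ = 7.60°; offset = 9.7·tan 7.60° = 1.295 m.
Layer 3: sin θ = 1.53·sin 6.5°/0.71 = 0.2439, θ = 14.12°; offset = 17.1·tan 14.12° = 4.301 m.
Summing the layer offsets gives 6.018 m.

6.0 m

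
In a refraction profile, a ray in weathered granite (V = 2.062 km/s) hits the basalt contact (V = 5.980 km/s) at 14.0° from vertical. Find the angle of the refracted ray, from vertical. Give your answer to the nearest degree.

Snell's law: sin θ₂ = (V₂/V₁)·sin θ₁ = (5.980/2.062)·sin 14.0° = 0.7016.
θ₂ = arcsin 0.7016 = 44.56° from the normal.

45°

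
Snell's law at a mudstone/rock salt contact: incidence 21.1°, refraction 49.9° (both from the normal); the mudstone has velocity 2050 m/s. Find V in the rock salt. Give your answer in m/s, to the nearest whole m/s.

sin 21.1° = 0.3600; sin 49.9° = 0.7649.
V₂ = V₁·(sin θ₂/sin θ₁) = 2050·(0.7649/0.3600) = 4355.84 m/s.

4356 m/s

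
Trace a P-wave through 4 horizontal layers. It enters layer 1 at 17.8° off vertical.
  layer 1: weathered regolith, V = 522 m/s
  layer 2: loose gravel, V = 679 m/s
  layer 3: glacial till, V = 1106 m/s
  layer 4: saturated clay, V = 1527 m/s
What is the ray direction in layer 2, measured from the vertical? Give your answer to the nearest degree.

Snell's law across each interface conserves sin θ / V, so sin θ_2 = V_2·sin θ₁/V₁.
sin θ_2 = 679 × sin 17.8° / 522 = 0.3976.
θ_2 = arcsin 0.3976 = 23.43°.

23°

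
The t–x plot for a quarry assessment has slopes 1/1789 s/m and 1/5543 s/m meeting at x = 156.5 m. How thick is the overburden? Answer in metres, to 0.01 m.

55.99 m

x_cross = 2h·√((V₂+V₁)/(V₂−V₁)) → h = x_cross / (2·√((V₂+V₁)/(V₂−V₁))).
√((V₂+V₁)/(V₂−V₁)) = √((5543+1789)/(5543−1789)) = 1.3975.
h = 156.5 / (2·1.3975) = 55.99 m.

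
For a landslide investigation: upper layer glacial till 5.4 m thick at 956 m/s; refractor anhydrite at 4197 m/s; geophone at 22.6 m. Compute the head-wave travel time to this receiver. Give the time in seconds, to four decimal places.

t = x/V₂ + 2h·√(V₂²−V₁²)/(V₁V₂).
√(V₂²−V₁²) = √(4197²−956²) = 4086.7 m/s; delay term = 2·5.4·4086.7/(956·4197) = 0.01100 s.
t = 22.6/4197 + 0.01100 = 0.01638 s.

0.0164 s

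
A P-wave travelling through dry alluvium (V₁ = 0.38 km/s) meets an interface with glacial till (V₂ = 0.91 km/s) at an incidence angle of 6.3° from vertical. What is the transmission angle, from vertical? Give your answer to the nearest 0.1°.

15.2°

Snell's law: sin θ₂ = (V₂/V₁)·sin θ₁ = (0.91/0.38)·sin 6.3° = 0.2628.
θ₂ = arcsin 0.2628 = 15.24° from the normal.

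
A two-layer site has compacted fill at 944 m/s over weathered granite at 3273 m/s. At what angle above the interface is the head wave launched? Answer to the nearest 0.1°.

At critical incidence the refracted ray runs along the interface (θ₂ = 90°), so sin θ_c = V₁/V₂.
θ_c = arcsin(944/3273) = arcsin 0.2884 = 16.76°.
Measured from the interface: 90° − 16.76° = 73.24°.

73.2°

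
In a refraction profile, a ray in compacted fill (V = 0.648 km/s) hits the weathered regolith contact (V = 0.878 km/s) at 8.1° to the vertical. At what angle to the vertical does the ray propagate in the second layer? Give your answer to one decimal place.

Snell's law: sin θ₂ = (V₂/V₁)·sin θ₁ = (0.878/0.648)·sin 8.1° = 0.1909.
θ₂ = arcsin 0.1909 = 11.01° from the normal.

11.0°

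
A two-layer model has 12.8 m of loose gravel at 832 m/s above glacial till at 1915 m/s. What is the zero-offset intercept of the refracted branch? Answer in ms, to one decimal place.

27.7 ms

tᵢ = 2h·√(V₂²−V₁²)/(V₁V₂).
√(V₂²−V₁²) = √(1915²−832²) = 1724.8 m/s.
tᵢ = 2·12.8·1724.8/(832·1915) = 0.02771 s.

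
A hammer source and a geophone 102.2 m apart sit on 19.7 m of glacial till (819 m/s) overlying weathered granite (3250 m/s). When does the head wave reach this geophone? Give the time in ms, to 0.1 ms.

θ_c = arcsin(V₁/V₂) = arcsin(819/3250) = 14.60°, cos θ_c = 0.9677.
Intercept time tᵢ = 2h cos θ_c / V₁ = 2·19.7·0.9677/819 = 0.04655 s.
t = x/V₂ + tᵢ = 102.2/3250 + 0.04655 = 0.07800 s.

78.0 ms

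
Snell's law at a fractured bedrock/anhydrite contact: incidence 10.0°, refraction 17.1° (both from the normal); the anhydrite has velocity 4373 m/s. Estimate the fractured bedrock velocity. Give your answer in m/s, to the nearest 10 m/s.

2580 m/s

Snell's law: sin 10.0°/V₁ = sin 17.1°/V₂.
V₁ = V₂·sin 10.0°/sin 17.1° = 4373 × 0.5906 = 2582.51 m/s.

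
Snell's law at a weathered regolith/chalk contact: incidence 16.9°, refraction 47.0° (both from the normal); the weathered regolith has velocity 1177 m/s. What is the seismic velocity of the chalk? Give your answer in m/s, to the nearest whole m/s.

sin 16.9° = 0.2907; sin 47.0° = 0.7314.
V₂ = V₁·(sin θ₂/sin θ₁) = 1177·(0.7314/0.2907) = 2961.12 m/s.

2961 m/s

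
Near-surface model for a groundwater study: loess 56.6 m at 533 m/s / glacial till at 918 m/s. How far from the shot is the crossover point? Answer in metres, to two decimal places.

θ_c = arcsin(533/918) = 35.49°, so cos θ_c = 0.8142 and tᵢ = 2h cos θ_c/V₁ = 0.1729 s.
At crossover x/V₁ = x/V₂ + tᵢ ⇒ x = tᵢ/(1/V₁ − 1/V₂) = 0.17292/(1.8762e-03 − 1.0893e-03) = 219.76 m.

219.76 m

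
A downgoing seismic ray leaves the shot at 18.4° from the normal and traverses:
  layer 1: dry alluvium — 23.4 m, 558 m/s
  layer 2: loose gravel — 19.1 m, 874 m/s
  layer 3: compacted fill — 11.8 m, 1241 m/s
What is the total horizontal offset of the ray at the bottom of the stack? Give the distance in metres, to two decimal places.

Apply Snell's law at each interface; in layer i the horizontal offset is hᵢ·tan θᵢ.
Layer 1: θ = 18.40°; offset = 23.4·tan 18.40° = 7.7841 m.
Layer 2: sin θ = 874·sin 18.4°/558 = 0.4944, θ = 29.63°; offset = 19.1·tan 29.63° = 10.8637 m.
Layer 3: sin θ = 1241·sin 18.4°/558 = 0.7020, θ = 44.59°; offset = 11.8·tan 44.59° = 11.6316 m.
Total horizontal offset = 30.2795 m.

30.28 m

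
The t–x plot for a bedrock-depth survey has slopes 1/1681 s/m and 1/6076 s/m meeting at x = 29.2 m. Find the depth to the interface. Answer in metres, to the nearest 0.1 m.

h = (x_cross/2)·√((V₂−V₁)/(V₂+V₁)).
(V₂−V₁)/(V₂+V₁) = (6076−1681)/(6076+1681) = 0.5666; √ = 0.7527.
h = (29.2/2)·0.7527 = 10.99 m.

11.0 m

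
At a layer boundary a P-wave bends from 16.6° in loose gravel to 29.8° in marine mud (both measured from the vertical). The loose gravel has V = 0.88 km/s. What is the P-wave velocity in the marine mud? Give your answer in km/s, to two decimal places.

sin 16.6° = 0.2857; sin 29.8° = 0.4970.
V₂ = V₁·(sin θ₂/sin θ₁) = 0.88·(0.4970/0.2857) = 1.53 km/s.

1.53 km/s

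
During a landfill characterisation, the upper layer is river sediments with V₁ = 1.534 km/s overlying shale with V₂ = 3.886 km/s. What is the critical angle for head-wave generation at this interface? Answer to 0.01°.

Critical incidence: sin θ_c = V₁/V₂ = 1.534/3.886 = 0.3948.
θ_c = arcsin 0.3948 = 23.25°.

23.25°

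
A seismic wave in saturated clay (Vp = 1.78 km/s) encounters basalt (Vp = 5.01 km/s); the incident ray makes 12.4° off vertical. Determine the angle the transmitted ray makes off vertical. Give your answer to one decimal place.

37.2°

Snell's law: sin θ₂ = (V₂/V₁)·sin θ₁ = (5.01/1.78)·sin 12.4° = 0.6044.
θ₂ = arcsin 0.6044 = 37.19° from the normal.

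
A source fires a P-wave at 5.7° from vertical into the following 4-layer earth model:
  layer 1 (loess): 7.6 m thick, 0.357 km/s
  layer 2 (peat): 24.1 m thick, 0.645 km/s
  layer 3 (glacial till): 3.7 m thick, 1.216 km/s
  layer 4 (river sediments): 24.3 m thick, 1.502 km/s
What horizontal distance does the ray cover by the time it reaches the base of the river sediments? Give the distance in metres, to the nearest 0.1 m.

17.7 m

Apply Snell's law at each interface; in layer i the horizontal offset is hᵢ·tan θᵢ.
Layer 1: θ = 5.70°; offset = 7.6·tan 5.70° = 0.759 m.
Layer 2: sin θ = 0.645·sin 5.7°/0.357 = 0.1794, θ = 10.34°; offset = 24.1·tan 10.34° = 4.396 m.
Layer 3: sin θ = 1.216·sin 5.7°/0.357 = 0.3383, θ = 19.77°; offset = 3.7·tan 19.77° = 1.330 m.
Layer 4: sin θ = 1.502·sin 5.7°/0.357 = 0.4179, θ = 24.70°; offset = 24.3·tan 24.70° = 11.177 m.
Total horizontal offset = 17.661 m.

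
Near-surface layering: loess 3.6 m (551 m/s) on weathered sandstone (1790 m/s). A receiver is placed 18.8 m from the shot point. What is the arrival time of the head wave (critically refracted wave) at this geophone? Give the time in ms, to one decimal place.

22.9 ms

t = x/V₂ + 2h·√(V₂²−V₁²)/(V₁V₂).
√(V₂²−V₁²) = √(1790²−551²) = 1703.1 m/s; delay term = 2·3.6·1703.1/(551·1790) = 0.01243 s.
t = 18.8/1790 + 0.01243 = 0.02294 s.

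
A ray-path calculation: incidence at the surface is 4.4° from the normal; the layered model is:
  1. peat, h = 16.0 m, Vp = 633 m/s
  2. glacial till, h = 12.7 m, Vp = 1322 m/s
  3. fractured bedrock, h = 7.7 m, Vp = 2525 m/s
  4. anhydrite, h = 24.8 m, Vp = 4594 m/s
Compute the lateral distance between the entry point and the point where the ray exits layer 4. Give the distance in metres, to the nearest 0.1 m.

22.4 m

Apply Snell's law at each interface; in layer i the horizontal offset is hᵢ·tan θᵢ.
Layer 1: θ = 4.40°; offset = 16.0·tan 4.40° = 1.231 m.
Layer 2: sin θ = 1322·sin 4.4°/633 = 0.1602, θ = 9.22°; offset = 12.7·tan 9.22° = 2.061 m.
Layer 3: sin θ = 2525·sin 4.4°/633 = 0.3060, θ = 17.82°; offset = 7.7·tan 17.82° = 2.475 m.
Layer 4: sin θ = 4594·sin 4.4°/633 = 0.5568, θ = 33.83°; offset = 24.8·tan 33.83° = 16.623 m.
Total horizontal offset = 22.391 m.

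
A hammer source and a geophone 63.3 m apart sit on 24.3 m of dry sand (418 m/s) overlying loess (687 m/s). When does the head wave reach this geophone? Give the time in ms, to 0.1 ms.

θ_c = arcsin(V₁/V₂) = arcsin(418/687) = 37.48°, cos θ_c = 0.7936.
Intercept time tᵢ = 2h cos θ_c / V₁ = 2·24.3·0.7936/418 = 0.09227 s.
t = x/V₂ + tᵢ = 63.3/687 + 0.09227 = 0.18441 s.

184.4 ms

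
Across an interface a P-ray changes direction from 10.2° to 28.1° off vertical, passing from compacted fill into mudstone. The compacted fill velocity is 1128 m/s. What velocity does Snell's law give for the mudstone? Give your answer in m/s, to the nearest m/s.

3000 m/s

Snell's law: sin 10.2°/V₁ = sin 28.1°/V₂.
V₂ = V₁·sin 28.1°/sin 10.2° = 1128 × 2.6598 = 3000.27 m/s.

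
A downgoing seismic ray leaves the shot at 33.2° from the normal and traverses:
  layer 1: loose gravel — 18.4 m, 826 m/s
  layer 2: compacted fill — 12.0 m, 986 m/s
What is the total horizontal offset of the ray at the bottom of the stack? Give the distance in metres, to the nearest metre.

Ray parameter p = sin 33.2° / 826 m/s = 6.6291e-04 s/m.
Layer 1: θ = 33.20°; offset = 18.4·tan 33.20° = 12.041 m.
Layer 2: sin θ = p·986 = 0.6536 → θ = 40.82°; offset = 12.0·tan 40.82° = 10.364 m.
Summing the layer offsets gives 22.405 m.

22 m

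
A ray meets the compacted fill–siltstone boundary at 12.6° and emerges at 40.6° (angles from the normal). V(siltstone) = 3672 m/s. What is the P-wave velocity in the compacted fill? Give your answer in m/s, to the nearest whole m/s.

Snell's law: sin 12.6°/V₁ = sin 40.6°/V₂.
V₁ = V₂·sin 12.6°/sin 40.6° = 3672 × 0.3352 = 1230.88 m/s.

1231 m/s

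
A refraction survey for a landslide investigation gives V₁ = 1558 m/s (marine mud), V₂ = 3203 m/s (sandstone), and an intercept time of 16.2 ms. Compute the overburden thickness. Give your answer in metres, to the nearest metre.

θ_c = arcsin(1558/3203) = 29.11°; cos θ_c = 0.8737.
tᵢ = 2h cos θ_c/V₁ ⇒ h = tᵢ·V₁/(2 cos θ_c) = 0.0162·1558/(2·0.8737) = 14.44 m.

14 m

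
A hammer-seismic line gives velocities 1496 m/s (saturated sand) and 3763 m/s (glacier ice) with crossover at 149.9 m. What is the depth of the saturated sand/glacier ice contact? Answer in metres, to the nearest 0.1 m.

49.2 m

x_cross = 2h·√((V₂+V₁)/(V₂−V₁)) → h = x_cross / (2·√((V₂+V₁)/(V₂−V₁))).
√((V₂+V₁)/(V₂−V₁)) = √((3763+1496)/(3763−1496)) = 1.5231.
h = 149.9 / (2·1.5231) = 49.21 m.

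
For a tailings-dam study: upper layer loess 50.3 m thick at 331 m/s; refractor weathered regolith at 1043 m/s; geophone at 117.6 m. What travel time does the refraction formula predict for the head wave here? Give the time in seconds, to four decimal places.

θ_c = arcsin(V₁/V₂) = arcsin(331/1043) = 18.50°, cos θ_c = 0.9483.
Intercept time tᵢ = 2h cos θ_c / V₁ = 2·50.3·0.9483/331 = 0.28822 s.
t = x/V₂ + tᵢ = 117.6/1043 + 0.28822 = 0.40097 s.

0.4010 s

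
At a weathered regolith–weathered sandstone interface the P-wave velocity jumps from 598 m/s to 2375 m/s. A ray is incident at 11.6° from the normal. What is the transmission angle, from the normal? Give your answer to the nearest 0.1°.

sin θ₁/V₁ = sin θ₂/V₂ ⇒ sin θ₂ = 2375·sin 11.6°/598 = 2375·0.2011/598 = 0.7986.
θ₂ = arcsin 0.7986 = 53.00° from the normal.

53.0°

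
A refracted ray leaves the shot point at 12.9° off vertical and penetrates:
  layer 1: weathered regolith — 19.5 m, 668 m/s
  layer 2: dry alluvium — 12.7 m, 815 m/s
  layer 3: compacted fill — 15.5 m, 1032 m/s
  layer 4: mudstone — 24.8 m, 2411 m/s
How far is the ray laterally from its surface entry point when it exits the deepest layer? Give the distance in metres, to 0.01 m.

47.50 m

Apply Snell's law at each interface; in layer i the horizontal offset is hᵢ·tan θᵢ.
Layer 1: θ = 12.90°; offset = 19.5·tan 12.90° = 4.4661 m.
Layer 2: sin θ = 815·sin 12.9°/668 = 0.2724, θ = 15.81°; offset = 12.7·tan 15.81° = 3.5951 m.
Layer 3: sin θ = 1032·sin 12.9°/668 = 0.3449, θ = 20.18°; offset = 15.5·tan 20.18° = 5.6955 m.
Layer 4: sin θ = 2411·sin 12.9°/668 = 0.8058, θ = 53.68°; offset = 24.8·tan 53.68° = 33.7425 m.
Total horizontal offset = 47.4992 m.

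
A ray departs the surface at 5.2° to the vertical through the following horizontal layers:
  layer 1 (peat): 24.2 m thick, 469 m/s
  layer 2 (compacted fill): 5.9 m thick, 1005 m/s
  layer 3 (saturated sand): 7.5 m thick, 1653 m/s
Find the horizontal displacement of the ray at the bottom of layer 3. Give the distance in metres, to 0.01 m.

p = sin θ₁/V₁ = sin 5.2°/469 = 1.9325e-04 s/m is conserved through the stack.
Layer 1: θ = 5.20°; offset = 24.2·tan 5.20° = 2.2024 m.
Layer 2: sin θ = p·1005 = 0.1942 → θ = 11.20°; offset = 5.9·tan 11.20° = 1.1681 m.
Layer 3: sin θ = p·1653 = 0.3194 → θ = 18.63°; offset = 7.5·tan 18.63° = 2.5282 m.
Total horizontal offset = 5.8987 m.

5.90 m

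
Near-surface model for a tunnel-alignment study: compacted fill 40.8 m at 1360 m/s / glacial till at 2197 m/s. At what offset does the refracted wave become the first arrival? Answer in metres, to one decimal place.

168.2 m

θ_c = arcsin(1360/2197) = 38.25°, so cos θ_c = 0.7854 and tᵢ = 2h cos θ_c/V₁ = 0.0471 s.
At crossover x/V₁ = x/V₂ + tᵢ ⇒ x = tᵢ/(1/V₁ − 1/V₂) = 0.04712/(7.3529e-04 − 4.5517e-04) = 168.22 m.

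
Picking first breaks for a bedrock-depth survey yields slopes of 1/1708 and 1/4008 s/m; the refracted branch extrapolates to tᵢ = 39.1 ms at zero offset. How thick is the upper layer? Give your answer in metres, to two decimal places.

h = tᵢ·V₁·V₂ / (2·√(V₂²−V₁²)).
√(V₂²−V₁²) = √(4008² − 1708²) = 3625.9 m/s.
h = 0.0391 s × 1708 × 4008 / (2 × 3625.9) = 36.91 m.

36.91 m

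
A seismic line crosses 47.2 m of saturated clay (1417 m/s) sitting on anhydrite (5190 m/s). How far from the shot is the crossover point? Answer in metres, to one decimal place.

124.9 m

θ_c = arcsin(1417/5190) = 15.84°, so cos θ_c = 0.9620 and tᵢ = 2h cos θ_c/V₁ = 0.0641 s.
At crossover x/V₁ = x/V₂ + tᵢ ⇒ x = tᵢ/(1/V₁ − 1/V₂) = 0.06409/(7.0572e-04 − 1.9268e-04) = 124.92 m.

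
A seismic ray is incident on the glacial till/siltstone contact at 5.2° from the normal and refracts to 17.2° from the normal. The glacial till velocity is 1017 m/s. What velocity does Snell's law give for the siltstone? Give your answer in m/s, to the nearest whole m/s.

sin 5.2° = 0.0906; sin 17.2° = 0.2957.
V₂ = V₁·(sin θ₂/sin θ₁) = 1017·(0.2957/0.0906) = 3318.18 m/s.

3318 m/s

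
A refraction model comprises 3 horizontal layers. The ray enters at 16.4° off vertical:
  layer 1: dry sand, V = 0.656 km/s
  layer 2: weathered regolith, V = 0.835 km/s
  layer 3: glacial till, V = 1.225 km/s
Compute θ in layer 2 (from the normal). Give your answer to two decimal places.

21.06°

Snell's law across each interface conserves sin θ / V, so sin θ_2 = V_2·sin θ₁/V₁.
sin θ_2 = 0.835 × sin 16.4° / 0.656 = 0.3594.
θ_2 = arcsin 0.3594 = 21.06°.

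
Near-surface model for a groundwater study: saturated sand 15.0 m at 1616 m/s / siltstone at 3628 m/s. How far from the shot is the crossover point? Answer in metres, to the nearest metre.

θ_c = arcsin(1616/3628) = 26.45°, so cos θ_c = 0.8953 and tᵢ = 2h cos θ_c/V₁ = 0.0166 s.
At crossover x/V₁ = x/V₂ + tᵢ ⇒ x = tᵢ/(1/V₁ − 1/V₂) = 0.01662/(6.1881e-04 − 2.7563e-04) = 48.43 m.

48 m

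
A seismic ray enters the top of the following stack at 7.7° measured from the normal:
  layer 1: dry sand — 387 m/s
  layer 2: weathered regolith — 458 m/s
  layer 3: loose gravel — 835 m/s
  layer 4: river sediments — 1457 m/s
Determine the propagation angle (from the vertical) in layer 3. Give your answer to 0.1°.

16.8°

Ray parameter p = sin 7.7° / 387 = 3.4622e-04 s/m.
sin θ_3 = p·V_3 = 3.4622e-04 × 835 = 0.2891.
θ_3 = 16.80° from the vertical.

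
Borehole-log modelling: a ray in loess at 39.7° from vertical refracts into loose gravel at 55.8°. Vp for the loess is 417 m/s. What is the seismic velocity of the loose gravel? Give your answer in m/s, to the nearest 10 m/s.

540 m/s

sin 39.7° = 0.6388; sin 55.8° = 0.8271.
V₂ = V₁·(sin θ₂/sin θ₁) = 417·(0.8271/0.6388) = 539.93 m/s.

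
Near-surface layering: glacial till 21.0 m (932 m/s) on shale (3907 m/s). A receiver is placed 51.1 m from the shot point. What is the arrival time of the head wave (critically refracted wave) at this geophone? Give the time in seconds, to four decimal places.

0.0568 s

t = x/V₂ + 2h·√(V₂²−V₁²)/(V₁V₂).
√(V₂²−V₁²) = √(3907²−932²) = 3794.2 m/s; delay term = 2·21.0·3794.2/(932·3907) = 0.04376 s.
t = 51.1/3907 + 0.04376 = 0.05684 s.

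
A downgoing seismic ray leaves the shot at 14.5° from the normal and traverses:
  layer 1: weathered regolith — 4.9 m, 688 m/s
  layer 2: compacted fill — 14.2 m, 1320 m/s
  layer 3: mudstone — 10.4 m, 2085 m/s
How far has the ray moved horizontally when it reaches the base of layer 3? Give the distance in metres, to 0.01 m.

21.16 m

Ray parameter p = sin 14.5° / 688 m/s = 3.6392e-04 s/m.
Layer 1: θ = 14.50°; offset = 4.9·tan 14.50° = 1.2672 m.
Layer 2: sin θ = p·1320 = 0.4804 → θ = 28.71°; offset = 14.2·tan 28.71° = 7.7776 m.
Layer 3: sin θ = p·2085 = 0.7588 → θ = 49.36°; offset = 10.4·tan 49.36° = 12.1155 m.
Total horizontal offset = 21.1603 m.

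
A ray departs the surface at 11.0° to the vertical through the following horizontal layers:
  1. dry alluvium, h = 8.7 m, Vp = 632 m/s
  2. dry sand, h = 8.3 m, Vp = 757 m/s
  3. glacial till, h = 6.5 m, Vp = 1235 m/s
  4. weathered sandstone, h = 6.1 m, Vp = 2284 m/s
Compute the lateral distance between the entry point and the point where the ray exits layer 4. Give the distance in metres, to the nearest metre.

12 m

Apply Snell's law at each interface; in layer i the horizontal offset is hᵢ·tan θᵢ.
Layer 1: θ = 11.00°; offset = 8.7·tan 11.00° = 1.691 m.
Layer 2: sin θ = 757·sin 11.0°/632 = 0.2285, θ = 13.21°; offset = 8.3·tan 13.21° = 1.949 m.
Layer 3: sin θ = 1235·sin 11.0°/632 = 0.3729, θ = 21.89°; offset = 6.5·tan 21.89° = 2.612 m.
Layer 4: sin θ = 2284·sin 11.0°/632 = 0.6896, θ = 43.60°; offset = 6.1·tan 43.60° = 5.808 m.
Σ offsets = 12.060 m.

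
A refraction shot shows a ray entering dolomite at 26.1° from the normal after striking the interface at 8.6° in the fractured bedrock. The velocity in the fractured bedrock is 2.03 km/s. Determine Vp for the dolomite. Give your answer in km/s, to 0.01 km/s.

sin 8.6° = 0.1495; sin 26.1° = 0.4399.
V₂ = V₁·(sin θ₂/sin θ₁) = 2.03·(0.4399/0.1495) = 5.97 km/s.

5.97 km/s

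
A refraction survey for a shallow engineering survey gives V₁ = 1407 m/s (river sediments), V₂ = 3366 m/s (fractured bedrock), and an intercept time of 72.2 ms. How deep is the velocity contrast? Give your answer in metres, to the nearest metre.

h = tᵢ·V₁·V₂ / (2·√(V₂²−V₁²)).
√(V₂²−V₁²) = √(3366² − 1407²) = 3057.8 m/s.
h = 0.0722 s × 1407 × 3366 / (2 × 3057.8) = 55.91 m.

56 m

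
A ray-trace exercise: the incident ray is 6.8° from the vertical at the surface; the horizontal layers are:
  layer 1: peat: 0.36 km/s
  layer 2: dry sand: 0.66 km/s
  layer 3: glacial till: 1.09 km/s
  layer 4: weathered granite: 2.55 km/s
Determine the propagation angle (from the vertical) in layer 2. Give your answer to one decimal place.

12.5°

Ray parameter p = sin 6.8° / 0.36 = 3.2890e-01 s/km.
sin θ_2 = p·V_2 = 3.2890e-01 × 0.66 = 0.2171.
θ_2 = 12.54° from the vertical.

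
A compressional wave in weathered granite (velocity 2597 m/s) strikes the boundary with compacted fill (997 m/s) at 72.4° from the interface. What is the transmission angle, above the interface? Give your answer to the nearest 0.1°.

Angle from the normal: 90° − 72.4° = 17.6°.
Snell's law: sin θ₂ = (V₂/V₁)·sin θ₁ = (997/2597)·sin 17.6° = 0.1161.
θ₂ = sin⁻¹(0.1161) = 6.67° (from vertical).
From the interface: 90° − 6.67° = 83.33°.

83.3°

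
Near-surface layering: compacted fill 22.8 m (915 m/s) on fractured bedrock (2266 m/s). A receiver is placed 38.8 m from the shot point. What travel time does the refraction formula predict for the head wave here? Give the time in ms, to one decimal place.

t = x/V₂ + 2h·√(V₂²−V₁²)/(V₁V₂).
√(V₂²−V₁²) = √(2266²−915²) = 2073.0 m/s; delay term = 2·22.8·2073.0/(915·2266) = 0.04559 s.
t = 38.8/2266 + 0.04559 = 0.06272 s.

62.7 ms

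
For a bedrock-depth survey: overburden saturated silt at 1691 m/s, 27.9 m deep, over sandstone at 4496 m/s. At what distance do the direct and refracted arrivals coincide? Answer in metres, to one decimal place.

x_cross = 2h·√((V₂+V₁)/(V₂−V₁)).
(V₂+V₁)/(V₂−V₁) = (4496+1691)/(4496−1691) = 2.2057; √ = 1.4852.
x_cross = 2·27.9·1.4852 = 82.87 m.

82.9 m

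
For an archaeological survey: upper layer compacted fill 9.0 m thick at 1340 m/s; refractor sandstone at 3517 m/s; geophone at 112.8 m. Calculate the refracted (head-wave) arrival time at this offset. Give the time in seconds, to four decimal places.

t = x/V₂ + 2h·√(V₂²−V₁²)/(V₁V₂).
√(V₂²−V₁²) = √(3517²−1340²) = 3251.7 m/s; delay term = 2·9.0·3251.7/(1340·3517) = 0.01242 s.
t = 112.8/3517 + 0.01242 = 0.04449 s.

0.0445 s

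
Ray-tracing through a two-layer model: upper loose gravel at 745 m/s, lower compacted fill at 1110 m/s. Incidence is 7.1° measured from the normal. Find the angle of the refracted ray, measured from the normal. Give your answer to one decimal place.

10.6°

Snell's law: sin θ₂ = (V₂/V₁)·sin θ₁ = (1110/745)·sin 7.1° = 0.1842.
θ₂ = arcsin 0.1842 = 10.61° from the normal.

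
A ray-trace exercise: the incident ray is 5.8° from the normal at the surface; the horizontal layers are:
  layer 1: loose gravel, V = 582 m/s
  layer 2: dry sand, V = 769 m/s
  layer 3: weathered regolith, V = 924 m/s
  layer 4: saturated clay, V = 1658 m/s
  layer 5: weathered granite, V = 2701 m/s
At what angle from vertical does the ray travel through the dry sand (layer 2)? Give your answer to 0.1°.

7.7°

Ray parameter p = sin 5.8° / 582 = 1.7364e-04 s/m.
sin θ_2 = p·V_2 = 1.7364e-04 × 769 = 0.1335.
θ_2 = 7.67° from the vertical.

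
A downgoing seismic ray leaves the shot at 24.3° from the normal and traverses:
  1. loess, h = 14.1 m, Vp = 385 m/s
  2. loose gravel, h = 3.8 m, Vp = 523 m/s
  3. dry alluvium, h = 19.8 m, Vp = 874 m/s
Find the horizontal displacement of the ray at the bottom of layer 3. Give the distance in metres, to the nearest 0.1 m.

60.8 m

Ray parameter p = sin 24.3° / 385 m/s = 1.0689e-03 s/m.
Layer 1: θ = 24.30°; offset = 14.1·tan 24.30° = 6.366 m.
Layer 2: sin θ = p·523 = 0.5590 → θ = 33.99°; offset = 3.8·tan 33.99° = 2.562 m.
Layer 3: sin θ = p·874 = 0.9342 → θ = 69.10°; offset = 19.8·tan 69.10° = 51.845 m.
Summing the layer offsets gives 60.774 m.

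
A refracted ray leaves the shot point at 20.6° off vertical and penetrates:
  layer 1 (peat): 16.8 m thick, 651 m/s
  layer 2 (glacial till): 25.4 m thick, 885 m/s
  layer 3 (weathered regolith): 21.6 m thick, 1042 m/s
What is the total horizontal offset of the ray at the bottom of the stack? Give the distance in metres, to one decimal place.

Apply Snell's law at each interface; in layer i the horizontal offset is hᵢ·tan θᵢ.
Layer 1: θ = 20.60°; offset = 16.8·tan 20.60° = 6.315 m.
Layer 2: sin θ = 885·sin 20.6°/651 = 0.4783, θ = 28.58°; offset = 25.4·tan 28.58° = 13.834 m.
Layer 3: sin θ = 1042·sin 20.6°/651 = 0.5632, θ = 34.27°; offset = 21.6·tan 34.27° = 14.721 m.
Summing the layer offsets gives 34.870 m.

34.9 m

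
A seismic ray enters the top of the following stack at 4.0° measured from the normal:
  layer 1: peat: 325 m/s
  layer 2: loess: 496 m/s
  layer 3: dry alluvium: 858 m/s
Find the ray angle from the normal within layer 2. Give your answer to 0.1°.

Ray parameter p = sin 4.0° / 325 = 2.1464e-04 s/m.
sin θ_2 = p·V_2 = 2.1464e-04 × 496 = 0.1065.
θ_2 = arcsin 0.1065 = 6.11°.

6.1°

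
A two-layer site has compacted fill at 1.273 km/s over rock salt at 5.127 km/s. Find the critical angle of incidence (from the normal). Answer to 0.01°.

Critical incidence: sin θ_c = V₁/V₂ = 1.273/5.127 = 0.2483.
θ_c = arcsin 0.2483 = 14.38°.

14.38°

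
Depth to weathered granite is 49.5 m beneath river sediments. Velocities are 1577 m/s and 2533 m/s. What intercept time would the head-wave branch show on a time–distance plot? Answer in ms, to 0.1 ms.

49.1 ms

tᵢ = 2h·√(V₂²−V₁²)/(V₁V₂).
√(V₂²−V₁²) = √(2533²−1577²) = 1982.2 m/s.
tᵢ = 2·49.5·1982.2/(1577·2533) = 0.04913 s.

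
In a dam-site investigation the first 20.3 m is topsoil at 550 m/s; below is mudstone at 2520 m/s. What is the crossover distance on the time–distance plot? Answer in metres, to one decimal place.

θ_c = arcsin(550/2520) = 12.61°, so cos θ_c = 0.9759 and tᵢ = 2h cos θ_c/V₁ = 0.0720 s.
At crossover x/V₁ = x/V₂ + tᵢ ⇒ x = tᵢ/(1/V₁ − 1/V₂) = 0.07204/(1.8182e-03 − 3.9683e-04) = 50.68 m.

50.7 m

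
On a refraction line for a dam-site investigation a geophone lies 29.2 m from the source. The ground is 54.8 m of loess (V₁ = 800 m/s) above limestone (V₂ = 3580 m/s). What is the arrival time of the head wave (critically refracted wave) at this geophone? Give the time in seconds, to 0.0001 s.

0.1417 s

θ_c = arcsin(V₁/V₂) = arcsin(800/3580) = 12.91°, cos θ_c = 0.9747.
Intercept time tᵢ = 2h cos θ_c / V₁ = 2·54.8·0.9747/800 = 0.13354 s.
t = x/V₂ + tᵢ = 29.2/3580 + 0.13354 = 0.14169 s.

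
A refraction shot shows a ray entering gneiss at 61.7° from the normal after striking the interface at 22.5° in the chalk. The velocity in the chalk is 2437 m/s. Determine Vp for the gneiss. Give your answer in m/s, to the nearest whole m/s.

5607 m/s

Snell's law: sin 22.5°/V₁ = sin 61.7°/V₂.
V₂ = V₁·sin 61.7°/sin 22.5° = 2437 × 2.3008 = 5607.05 m/s.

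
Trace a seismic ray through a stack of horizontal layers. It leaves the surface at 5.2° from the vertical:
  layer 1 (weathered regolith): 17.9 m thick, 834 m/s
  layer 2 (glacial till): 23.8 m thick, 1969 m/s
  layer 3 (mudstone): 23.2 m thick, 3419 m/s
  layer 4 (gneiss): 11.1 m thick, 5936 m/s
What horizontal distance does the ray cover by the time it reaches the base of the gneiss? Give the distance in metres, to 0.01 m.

25.50 m

p = sin θ₁/V₁ = sin 5.2°/834 = 1.0867e-04 s/m is conserved through the stack.
Layer 1: θ = 5.20°; offset = 17.9·tan 5.20° = 1.6290 m.
Layer 2: sin θ = p·1969 = 0.2140 → θ = 12.36°; offset = 23.8·tan 12.36° = 5.2134 m.
Layer 3: sin θ = p·3419 = 0.3716 → θ = 21.81°; offset = 23.2·tan 21.81° = 9.2846 m.
Layer 4: sin θ = p·5936 = 0.6451 → θ = 40.17°; offset = 11.1·tan 40.17° = 9.3708 m.
Σ offsets = 25.4978 m.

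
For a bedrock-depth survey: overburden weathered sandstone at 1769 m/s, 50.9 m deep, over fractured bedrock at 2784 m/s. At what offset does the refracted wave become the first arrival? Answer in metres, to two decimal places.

215.61 m

x_cross = 2h·√((V₂+V₁)/(V₂−V₁)).
(V₂+V₁)/(V₂−V₁) = (2784+1769)/(2784−1769) = 4.4857; √ = 2.1180.
x_cross = 2·50.9·2.1180 = 215.61 m.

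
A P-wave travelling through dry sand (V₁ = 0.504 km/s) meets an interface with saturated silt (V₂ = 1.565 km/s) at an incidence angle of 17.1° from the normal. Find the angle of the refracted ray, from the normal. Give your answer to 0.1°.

65.9°

sin θ₁/V₁ = sin θ₂/V₂ ⇒ sin θ₂ = 1.565·sin 17.1°/0.504 = 1.565·0.2940/0.504 = 0.9130.
θ₂ = arcsin 0.9130 = 65.93° from the normal.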